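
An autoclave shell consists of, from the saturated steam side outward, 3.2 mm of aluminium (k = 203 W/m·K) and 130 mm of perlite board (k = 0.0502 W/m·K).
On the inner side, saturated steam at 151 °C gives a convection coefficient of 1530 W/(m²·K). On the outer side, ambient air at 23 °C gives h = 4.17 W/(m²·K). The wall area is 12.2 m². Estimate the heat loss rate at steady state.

Series thermal resistances:
R_inner film = 1/(h_i·A) = 1/(1530×12.2) = 5.357×10^-5 K/W
R_aluminium = L/(kA) = 0.0032/(203×12.2) = 1.292×10^-6 K/W
R_perlite board = L/(kA) = 0.13/(0.0502×12.2) = 0.2123 K/W
R_outer film = 1/(h_o·A) = 1/(4.17×12.2) = 0.01966 K/W
R_total = 0.232 K/W
Q = ΔT / R_total = 128 / 0.232

Q ≈ 552 W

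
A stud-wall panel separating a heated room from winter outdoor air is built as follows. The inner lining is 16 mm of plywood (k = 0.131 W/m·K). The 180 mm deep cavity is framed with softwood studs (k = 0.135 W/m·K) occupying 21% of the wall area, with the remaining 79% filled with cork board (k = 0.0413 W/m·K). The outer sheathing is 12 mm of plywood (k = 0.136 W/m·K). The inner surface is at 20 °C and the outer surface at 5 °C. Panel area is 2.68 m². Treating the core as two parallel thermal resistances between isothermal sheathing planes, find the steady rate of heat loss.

Sheathing layers in series; stud and cavity paths in parallel between them.
R_inner = 0.016/(0.131×2.68) = 0.04557 K/W
R_stud  = 0.18/(0.135×0.21×2.68) = 2.369 K/W
R_cav   = 0.18/(0.0413×0.79×2.68) = 2.059 K/W
1/R_core = 1/R_stud + 1/R_cav → R_core = 1.101 K/W
R_outer = 0.012/(0.136×2.68) = 0.03292 K/W
R_total = 1.18 K/W
Q = ΔT/R_total = 15/1.18

Q ≈ 12.7 W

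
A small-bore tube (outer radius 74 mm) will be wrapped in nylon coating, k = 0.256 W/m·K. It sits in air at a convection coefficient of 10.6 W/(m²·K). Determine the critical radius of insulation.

For a cylinder r_cr = k/h = 0.256/10.6
r_cr = 24.2 mm; since the bare radius (74 mm) is above r_cr, any added insulation will reduce heat loss.

r_cr ≈ 24.2 mm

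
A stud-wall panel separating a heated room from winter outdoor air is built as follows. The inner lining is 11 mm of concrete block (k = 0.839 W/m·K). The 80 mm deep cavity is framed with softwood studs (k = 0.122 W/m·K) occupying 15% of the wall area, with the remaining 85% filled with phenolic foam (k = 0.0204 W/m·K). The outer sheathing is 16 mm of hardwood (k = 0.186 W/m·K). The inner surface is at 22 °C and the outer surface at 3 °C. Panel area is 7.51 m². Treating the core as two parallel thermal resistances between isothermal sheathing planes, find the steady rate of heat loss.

Sheathing layers in series; stud and cavity paths in parallel between them.
R_inner = 0.011/(0.839×7.51) = 0.001746 K/W
R_stud  = 0.08/(0.122×0.15×7.51) = 0.5821 K/W
R_cav   = 0.08/(0.0204×0.85×7.51) = 0.6143 K/W
1/R_core = 1/R_stud + 1/R_cav → R_core = 0.2989 K/W
R_outer = 0.016/(0.186×7.51) = 0.01145 K/W
R_total = 0.3121 K/W
Q = ΔT/R_total = 19/0.3121

Q ≈ 60.9 W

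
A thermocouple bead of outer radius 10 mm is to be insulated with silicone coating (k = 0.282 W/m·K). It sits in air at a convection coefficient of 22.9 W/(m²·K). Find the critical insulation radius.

For a sphere r_cr = 2k/h = 2×0.282/22.9
r_cr = 24.6 mm; since the bare radius (10 mm) is below r_cr, adding a thin layer of insulation will *increase* heat loss.

r_cr ≈ 24.6 mm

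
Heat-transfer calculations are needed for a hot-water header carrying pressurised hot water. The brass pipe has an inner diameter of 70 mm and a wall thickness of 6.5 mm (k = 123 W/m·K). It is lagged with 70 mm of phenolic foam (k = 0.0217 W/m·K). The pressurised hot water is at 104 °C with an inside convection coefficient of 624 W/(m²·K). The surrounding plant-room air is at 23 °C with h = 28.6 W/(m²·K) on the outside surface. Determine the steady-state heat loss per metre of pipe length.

q′ ≈ 11.1 W/m

Cylindrical conduction, so R = ln(r₂/r₁)/(2πkL) per layer, in series:
R_inner film = 1/(h_i·2πr₁L) = 1/(624×2π×0.035×1) = 0.007287 K/W
R_brass pipe wall = ln(41.5/35)/(2π×123×1) = 2.204×10^-4 K/W
R_phenolic foam = ln(111.5/41.5)/(2π×0.0217×1) = 7.249 K/W
R_outer film = 1/(h_o·2πr_oL) = 1/(28.6×2π×0.1115×1) = 0.04991 K/W
R_total = 7.306 K/W
Q = ΔT/R_total = 81/7.306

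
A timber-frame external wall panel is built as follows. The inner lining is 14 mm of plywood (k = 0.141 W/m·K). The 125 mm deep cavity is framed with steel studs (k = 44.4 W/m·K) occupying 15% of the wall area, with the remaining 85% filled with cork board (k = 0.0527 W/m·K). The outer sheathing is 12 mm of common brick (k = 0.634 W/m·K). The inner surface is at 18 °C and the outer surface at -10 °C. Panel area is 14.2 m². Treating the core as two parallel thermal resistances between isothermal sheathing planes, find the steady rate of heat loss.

Q ≈ 2910 W

Sheathing layers in series; stud and cavity paths in parallel between them.
R_inner = 0.014/(0.141×14.2) = 0.006992 K/W
R_stud  = 0.125/(44.4×0.15×14.2) = 0.001322 K/W
R_cav   = 0.125/(0.0527×0.85×14.2) = 0.1965 K/W
1/R_core = 1/R_stud + 1/R_cav → R_core = 0.001313 K/W
R_outer = 0.012/(0.634×14.2) = 0.001333 K/W
R_total = 0.009638 K/W
Q = ΔT/R_total = 28/0.009638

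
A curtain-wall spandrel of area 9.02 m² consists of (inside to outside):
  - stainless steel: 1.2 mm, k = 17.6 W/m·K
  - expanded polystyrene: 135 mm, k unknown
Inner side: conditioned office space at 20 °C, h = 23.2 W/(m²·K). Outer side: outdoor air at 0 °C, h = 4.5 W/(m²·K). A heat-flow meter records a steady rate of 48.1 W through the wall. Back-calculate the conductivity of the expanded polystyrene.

Series thermal resistances:
R_inner film = 1/(h_i·A) = 1/(23.2×9.02) = 0.004779 K/W
R_stainless steel = L/(kA) = 0.0012/(17.6×9.02) = 7.559×10^-6 K/W
R_outer film = 1/(h_o·A) = 1/(4.5×9.02) = 0.02464 K/W
Sum of known resistances R_other = 0.02942 K/W
Total R = ΔT/Q = 20/48.1 = 0.4158 K/W
R_expanded polystyrene = R_total − R_other = 0.3864 K/W
k = L/(R·A) = 0.135/(0.3864×9.02)

k ≈ 0.0387 W/(m·K)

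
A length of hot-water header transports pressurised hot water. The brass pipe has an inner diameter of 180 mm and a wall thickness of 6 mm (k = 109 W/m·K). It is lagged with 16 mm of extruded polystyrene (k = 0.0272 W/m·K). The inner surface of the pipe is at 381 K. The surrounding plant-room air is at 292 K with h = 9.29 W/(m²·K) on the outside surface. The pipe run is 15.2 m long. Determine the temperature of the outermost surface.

T ≈ 305 K

Cylindrical conduction, so R = ln(r₂/r₁)/(2πkL) per layer, in series:
R_brass pipe wall = ln(96/90)/(2π×109×15.2) = 6.2×10^-6 K/W
R_extruded polystyrene = ln(112/96)/(2π×0.0272×15.2) = 0.05934 K/W
R_outer film = 1/(h_o·2πr_oL) = 1/(9.29×2π×0.112×15.2) = 0.01006 K/W
R_total = 0.06941 K/W
Q = ΔT/R_total = 89/0.06941
Q = 1280 W
T_interface = T_inner − Q·ΣR(inner→interface) = 381 − 1280×0.05935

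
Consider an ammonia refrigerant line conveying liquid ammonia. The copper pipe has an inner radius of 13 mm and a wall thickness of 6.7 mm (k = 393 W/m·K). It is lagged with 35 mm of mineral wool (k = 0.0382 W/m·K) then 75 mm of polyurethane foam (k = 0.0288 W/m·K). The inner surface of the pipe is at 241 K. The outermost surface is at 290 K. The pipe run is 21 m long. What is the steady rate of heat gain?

Per-layer cylindrical resistances, series-summed:
R_copper pipe wall = ln(19.7/13)/(2π×393×21) = 8.016×10^-6 K/W
R_mineral wool = ln(54.7/19.7)/(2π×0.0382×21) = 0.2026 K/W
R_polyurethane foam = ln(129.7/54.7)/(2π×0.0288×21) = 0.2272 K/W
R_total = 0.4298 K/W
Q = ΔT/R_total = 49/0.4298

Q ≈ 114 W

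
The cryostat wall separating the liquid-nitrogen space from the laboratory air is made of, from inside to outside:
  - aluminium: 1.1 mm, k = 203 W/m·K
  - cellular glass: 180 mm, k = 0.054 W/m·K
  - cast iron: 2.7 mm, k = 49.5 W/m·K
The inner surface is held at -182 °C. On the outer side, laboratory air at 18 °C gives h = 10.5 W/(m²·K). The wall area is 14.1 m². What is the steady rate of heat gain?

Model the wall as resistances in series:
R_aluminium = L/(kA) = 0.0011/(203×14.1) = 3.843×10^-7 K/W
R_cellular glass = L/(kA) = 0.18/(0.054×14.1) = 0.2364 K/W
R_cast iron = L/(kA) = 0.0027/(49.5×14.1) = 3.868×10^-6 K/W
R_outer film = 1/(h_o·A) = 1/(10.5×14.1) = 0.006754 K/W
R_total = 0.2432 K/W
Q = ΔT / R_total = 200 / 0.2432

Q ≈ 822 W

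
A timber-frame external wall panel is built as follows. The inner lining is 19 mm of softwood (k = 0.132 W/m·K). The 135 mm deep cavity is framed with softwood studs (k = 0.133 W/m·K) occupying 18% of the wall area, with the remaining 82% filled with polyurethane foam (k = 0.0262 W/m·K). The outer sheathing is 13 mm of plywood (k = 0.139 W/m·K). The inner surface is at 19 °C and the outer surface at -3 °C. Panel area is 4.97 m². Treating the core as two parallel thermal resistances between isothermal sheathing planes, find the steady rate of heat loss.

Q ≈ 34.1 W

Sheathing layers in series; stud and cavity paths in parallel between them.
R_inner = 0.019/(0.132×4.97) = 0.02896 K/W
R_stud  = 0.135/(0.133×0.18×4.97) = 1.135 K/W
R_cav   = 0.135/(0.0262×0.82×4.97) = 1.264 K/W
1/R_core = 1/R_stud + 1/R_cav → R_core = 0.598 K/W
R_outer = 0.013/(0.139×4.97) = 0.01882 K/W
R_total = 0.6458 K/W
Q = ΔT/R_total = 22/0.6458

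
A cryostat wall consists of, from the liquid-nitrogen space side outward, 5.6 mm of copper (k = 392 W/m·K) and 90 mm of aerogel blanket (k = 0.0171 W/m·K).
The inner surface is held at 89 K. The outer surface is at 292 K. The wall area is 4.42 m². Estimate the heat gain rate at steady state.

Q ≈ 170 W

Using the resistance-network approach (series):
R_copper = L/(kA) = 0.0056/(392×4.42) = 3.232×10^-6 K/W
R_aerogel blanket = L/(kA) = 0.09/(0.0171×4.42) = 1.191 K/W
R_total = 1.191 K/W
Q = ΔT / R_total = 203 / 1.191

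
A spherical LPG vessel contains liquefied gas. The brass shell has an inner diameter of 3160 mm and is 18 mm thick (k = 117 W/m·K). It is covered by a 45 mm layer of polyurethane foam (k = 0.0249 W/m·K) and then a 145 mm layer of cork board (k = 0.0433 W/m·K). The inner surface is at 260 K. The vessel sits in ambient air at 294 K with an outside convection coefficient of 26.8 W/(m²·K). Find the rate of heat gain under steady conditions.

Q ≈ 232 W

Each spherical layer contributes R = (1/r_i − 1/r_o)/(4πk):
R_brass shell = (1/1.58 − 1/1.598)/(4π×117) = 4.849×10^-6 K/W
R_polyurethane foam = (1/1.598 − 1/1.643)/(4π×0.0249) = 0.05478 K/W
R_cork board = (1/1.643 − 1/1.788)/(4π×0.0433) = 0.09071 K/W
R_outer film = 1/(h·4πr_o²) = 1/(26.8×4π×1.788²) = 9.288×10^-4 K/W
R_total = 0.1464 K/W
Q = ΔT/R_total = 34/0.1464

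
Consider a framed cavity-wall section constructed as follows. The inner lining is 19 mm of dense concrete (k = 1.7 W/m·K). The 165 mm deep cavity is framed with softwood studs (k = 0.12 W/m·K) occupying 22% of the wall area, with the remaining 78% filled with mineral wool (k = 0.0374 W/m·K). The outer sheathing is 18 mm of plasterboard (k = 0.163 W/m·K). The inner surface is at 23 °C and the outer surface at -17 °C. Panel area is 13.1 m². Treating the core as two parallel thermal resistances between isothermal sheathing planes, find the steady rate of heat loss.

Sheathing layers in series; stud and cavity paths in parallel between them.
R_inner = 0.019/(1.7×13.1) = 8.532×10^-4 K/W
R_stud  = 0.165/(0.12×0.22×13.1) = 0.4771 K/W
R_cav   = 0.165/(0.0374×0.78×13.1) = 0.4318 K/W
1/R_core = 1/R_stud + 1/R_cav → R_core = 0.2267 K/W
R_outer = 0.018/(0.163×13.1) = 0.00843 K/W
R_total = 0.2359 K/W
Q = ΔT/R_total = 40/0.2359

Q ≈ 170 W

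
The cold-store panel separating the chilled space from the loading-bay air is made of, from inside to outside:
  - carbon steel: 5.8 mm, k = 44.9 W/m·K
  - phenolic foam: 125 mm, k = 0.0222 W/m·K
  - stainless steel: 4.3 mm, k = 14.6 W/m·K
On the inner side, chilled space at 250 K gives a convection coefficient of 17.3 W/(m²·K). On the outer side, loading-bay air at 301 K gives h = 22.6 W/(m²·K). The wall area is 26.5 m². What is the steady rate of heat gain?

Treating each layer as a thermal resistance in series:
R_inner film = 1/(h_i·A) = 1/(17.3×26.5) = 0.002181 K/W
R_carbon steel = L/(kA) = 0.0058/(44.9×26.5) = 4.875×10^-6 K/W
R_phenolic foam = L/(kA) = 0.125/(0.0222×26.5) = 0.2125 K/W
R_stainless steel = L/(kA) = 0.0043/(14.6×26.5) = 1.111×10^-5 K/W
R_outer film = 1/(h_o·A) = 1/(22.6×26.5) = 0.00167 K/W
R_total = 0.2163 K/W
Q = ΔT / R_total = 51 / 0.2163

Q ≈ 236 W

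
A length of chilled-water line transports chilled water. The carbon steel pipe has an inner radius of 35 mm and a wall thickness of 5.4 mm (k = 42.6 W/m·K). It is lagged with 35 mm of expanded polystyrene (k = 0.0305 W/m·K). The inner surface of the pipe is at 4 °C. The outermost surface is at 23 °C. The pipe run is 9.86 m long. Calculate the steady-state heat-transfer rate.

Q ≈ 57.5 W

Per-layer cylindrical resistances, series-summed:
R_carbon steel pipe wall = ln(40.4/35)/(2π×42.6×9.86) = 5.437×10^-5 K/W
R_expanded polystyrene = ln(75.4/40.4)/(2π×0.0305×9.86) = 0.3302 K/W
R_total = 0.3303 K/W
Q = ΔT/R_total = 19/0.3303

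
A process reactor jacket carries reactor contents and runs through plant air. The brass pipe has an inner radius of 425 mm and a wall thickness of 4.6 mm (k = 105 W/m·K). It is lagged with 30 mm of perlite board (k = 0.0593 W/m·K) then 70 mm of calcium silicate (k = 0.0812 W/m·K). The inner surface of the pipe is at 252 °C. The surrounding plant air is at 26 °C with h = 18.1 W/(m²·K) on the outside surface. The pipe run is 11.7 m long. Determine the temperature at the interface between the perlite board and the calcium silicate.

T ≈ 166 °C

Treating each annulus and film as a series resistance:
R_brass pipe wall = ln(429.6/425)/(2π×105×11.7) = 1.395×10^-6 K/W
R_perlite board = ln(459.6/429.6)/(2π×0.0593×11.7) = 0.01548 K/W
R_calcium silicate = ln(529.6/459.6)/(2π×0.0812×11.7) = 0.02375 K/W
R_outer film = 1/(h_o·2πr_oL) = 1/(18.1×2π×0.5296×11.7) = 0.001419 K/W
R_total = 0.04065 K/W
Q = ΔT/R_total = 226/0.04065
Q = 5560 W
T_interface = T_inner − Q·ΣR(inner→interface) = 252 − 5560×0.01549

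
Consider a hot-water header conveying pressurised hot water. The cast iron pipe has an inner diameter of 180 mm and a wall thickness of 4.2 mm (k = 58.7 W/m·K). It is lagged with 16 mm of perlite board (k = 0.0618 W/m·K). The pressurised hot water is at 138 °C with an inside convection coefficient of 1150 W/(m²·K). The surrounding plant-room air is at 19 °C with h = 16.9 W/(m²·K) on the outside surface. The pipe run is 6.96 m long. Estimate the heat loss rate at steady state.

Q ≈ 1690 W

For a radial system each layer contributes R = ln(r_out/r_in)/(2πkL); films add R = 1/(hA).
R_inner film = 1/(h_i·2πr₁L) = 1/(1150×2π×0.09×6.96) = 2.209×10^-4 K/W
R_cast iron pipe wall = ln(94.2/90)/(2π×58.7×6.96) = 1.777×10^-5 K/W
R_perlite board = ln(110.2/94.2)/(2π×0.0618×6.96) = 0.05805 K/W
R_outer film = 1/(h_o·2πr_oL) = 1/(16.9×2π×0.1102×6.96) = 0.01228 K/W
R_total = 0.07056 K/W
Q = ΔT/R_total = 119/0.07056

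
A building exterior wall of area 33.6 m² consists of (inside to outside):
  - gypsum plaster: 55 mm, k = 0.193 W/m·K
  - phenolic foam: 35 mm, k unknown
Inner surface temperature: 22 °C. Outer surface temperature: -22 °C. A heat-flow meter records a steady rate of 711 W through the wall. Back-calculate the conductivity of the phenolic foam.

k ≈ 0.0195 W/(m·K)

Using the resistance-network approach (series):
R_gypsum plaster = L/(kA) = 0.055/(0.193×33.6) = 0.008481 K/W
Sum of known resistances R_other = 0.008481 K/W
Total R = ΔT/Q = 44/711 = 0.06188 K/W
R_phenolic foam = R_total − R_other = 0.0534 K/W
k = L/(R·A) = 0.035/(0.0534×33.6)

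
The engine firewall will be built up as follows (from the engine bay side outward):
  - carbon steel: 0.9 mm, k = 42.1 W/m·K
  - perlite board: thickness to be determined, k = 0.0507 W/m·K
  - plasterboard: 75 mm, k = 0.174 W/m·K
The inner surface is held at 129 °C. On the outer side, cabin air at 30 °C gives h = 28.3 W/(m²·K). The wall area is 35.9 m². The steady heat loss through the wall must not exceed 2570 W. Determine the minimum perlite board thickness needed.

L ≈ 46.5 mm

Treating each layer as a thermal resistance in series:
R_carbon steel = L/(kA) = 0.0009/(42.1×35.9) = 5.955×10^-7 K/W
R_plasterboard = L/(kA) = 0.075/(0.174×35.9) = 0.01201 K/W
R_outer film = 1/(h_o·A) = 1/(28.3×35.9) = 9.843×10^-4 K/W
Sum of the known resistances R_other = 0.01299 K/W
Required total resistance R_tot = ΔT/Q_allow = 99/2570 = 0.03852 K/W
R_perlite board = R_tot − R_other = 0.02553 K/W
L = R·k·A = 0.02553×0.0507×35.9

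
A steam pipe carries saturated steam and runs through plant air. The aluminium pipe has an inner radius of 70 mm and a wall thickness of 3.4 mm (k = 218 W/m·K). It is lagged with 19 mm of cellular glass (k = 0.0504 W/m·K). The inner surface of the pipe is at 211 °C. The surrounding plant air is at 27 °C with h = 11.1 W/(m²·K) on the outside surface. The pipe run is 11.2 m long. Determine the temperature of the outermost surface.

For a radial system each layer contributes R = ln(r_out/r_in)/(2πkL); films add R = 1/(hA).
R_aluminium pipe wall = ln(73.4/70)/(2π×218×11.2) = 3.092×10^-6 K/W
R_cellular glass = ln(92.4/73.4)/(2π×0.0504×11.2) = 0.06491 K/W
R_outer film = 1/(h_o·2πr_oL) = 1/(11.1×2π×0.0924×11.2) = 0.01386 K/W
R_total = 0.07876 K/W
Q = ΔT/R_total = 184/0.07876
Q = 2340 W
T_interface = T_inner − Q·ΣR(inner→interface) = 211 − 2340×0.06491

T ≈ 59.4 °C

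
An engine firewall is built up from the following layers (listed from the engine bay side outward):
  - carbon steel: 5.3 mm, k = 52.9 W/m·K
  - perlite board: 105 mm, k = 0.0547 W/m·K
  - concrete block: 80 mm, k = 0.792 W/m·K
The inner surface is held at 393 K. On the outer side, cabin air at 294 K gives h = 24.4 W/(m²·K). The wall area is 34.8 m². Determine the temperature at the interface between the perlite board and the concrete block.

T ≈ 301 K

Thermal resistances in series:
R_carbon steel = L/(kA) = 0.0053/(52.9×34.8) = 2.879×10^-6 K/W
R_perlite board = L/(kA) = 0.105/(0.0547×34.8) = 0.05516 K/W
R_concrete block = L/(kA) = 0.08/(0.792×34.8) = 0.002903 K/W
R_outer film = 1/(h_o·A) = 1/(24.4×34.8) = 0.001178 K/W
R_total = 0.05924 K/W;  Q = ΔT/R_total = 99/0.05924 = 1671 W
T_interface = T_inner − Q·ΣR(inner→interface) = 393 − 1670×0.05516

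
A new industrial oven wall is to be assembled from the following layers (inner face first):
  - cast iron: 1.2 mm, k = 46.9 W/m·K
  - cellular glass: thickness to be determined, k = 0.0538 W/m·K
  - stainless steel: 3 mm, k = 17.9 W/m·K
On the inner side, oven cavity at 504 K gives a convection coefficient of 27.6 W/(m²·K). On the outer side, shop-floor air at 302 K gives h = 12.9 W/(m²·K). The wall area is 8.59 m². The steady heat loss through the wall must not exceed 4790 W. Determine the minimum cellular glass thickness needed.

Using the resistance-network approach (series):
R_inner film = 1/(h_i·A) = 1/(27.6×8.59) = 0.004218 K/W
R_cast iron = L/(kA) = 0.0012/(46.9×8.59) = 2.979×10^-6 K/W
R_stainless steel = L/(kA) = 0.003/(17.9×8.59) = 1.951×10^-5 K/W
R_outer film = 1/(h_o·A) = 1/(12.9×8.59) = 0.009024 K/W
Sum of the known resistances R_other = 0.01326 K/W
Required total resistance R_tot = ΔT/Q_allow = 202/4790 = 0.04217 K/W
R_cellular glass = R_tot − R_other = 0.02891 K/W
L = R·k·A = 0.02891×0.0538×8.59

L ≈ 13.4 mm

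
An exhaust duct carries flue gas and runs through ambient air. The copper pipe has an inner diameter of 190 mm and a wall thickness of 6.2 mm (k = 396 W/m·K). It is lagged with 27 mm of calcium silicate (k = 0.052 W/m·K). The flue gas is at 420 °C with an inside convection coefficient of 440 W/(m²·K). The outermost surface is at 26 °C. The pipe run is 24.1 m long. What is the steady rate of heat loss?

Per-layer cylindrical resistances, series-summed:
R_inner film = 1/(h_i·2πr₁L) = 1/(440×2π×0.095×24.1) = 1.58×10^-4 K/W
R_copper pipe wall = ln(101.2/95)/(2π×396×24.1) = 1.054×10^-6 K/W
R_calcium silicate = ln(128.2/101.2)/(2π×0.052×24.1) = 0.03003 K/W
R_total = 0.03019 K/W
Q = ΔT/R_total = 394/0.03019

Q ≈ 13000 W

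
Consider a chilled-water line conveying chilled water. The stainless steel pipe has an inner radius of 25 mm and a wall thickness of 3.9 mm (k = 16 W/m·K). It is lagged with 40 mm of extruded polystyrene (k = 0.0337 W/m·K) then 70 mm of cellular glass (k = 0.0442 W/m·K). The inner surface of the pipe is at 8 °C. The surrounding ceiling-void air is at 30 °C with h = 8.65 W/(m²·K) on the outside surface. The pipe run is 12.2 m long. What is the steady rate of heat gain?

Treating each annulus and film as a series resistance:
R_stainless steel pipe wall = ln(28.9/25)/(2π×16×12.2) = 1.182×10^-4 K/W
R_extruded polystyrene = ln(68.9/28.9)/(2π×0.0337×12.2) = 0.3363 K/W
R_cellular glass = ln(138.9/68.9)/(2π×0.0442×12.2) = 0.2069 K/W
R_outer film = 1/(h_o·2πr_oL) = 1/(8.65×2π×0.1389×12.2) = 0.01086 K/W
R_total = 0.5542 K/W
Q = ΔT/R_total = 22/0.5542

Q ≈ 39.7 W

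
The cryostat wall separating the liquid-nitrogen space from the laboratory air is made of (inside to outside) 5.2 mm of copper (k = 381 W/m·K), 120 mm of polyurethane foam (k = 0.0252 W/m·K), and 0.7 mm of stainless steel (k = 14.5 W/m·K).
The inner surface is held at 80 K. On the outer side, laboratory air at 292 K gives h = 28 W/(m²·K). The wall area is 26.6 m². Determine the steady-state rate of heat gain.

Q ≈ 1180 W

Model the wall as resistances in series:
R_copper = L/(kA) = 0.0052/(381×26.6) = 5.131×10^-7 K/W
R_polyurethane foam = L/(kA) = 0.12/(0.0252×26.6) = 0.179 K/W
R_stainless steel = L/(kA) = 0.0007/(14.5×26.6) = 1.815×10^-6 K/W
R_outer film = 1/(h_o·A) = 1/(28×26.6) = 0.001343 K/W
R_total = 0.1804 K/W
Q = ΔT / R_total = 212 / 0.1804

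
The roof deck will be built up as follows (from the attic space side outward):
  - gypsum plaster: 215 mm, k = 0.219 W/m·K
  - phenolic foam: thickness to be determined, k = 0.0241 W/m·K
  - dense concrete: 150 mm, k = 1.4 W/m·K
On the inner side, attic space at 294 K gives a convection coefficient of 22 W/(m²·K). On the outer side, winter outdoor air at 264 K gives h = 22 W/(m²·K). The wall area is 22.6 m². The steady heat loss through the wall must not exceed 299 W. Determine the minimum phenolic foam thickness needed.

L ≈ 26.2 mm

Treating each layer as a thermal resistance in series:
R_inner film = 1/(h_i·A) = 1/(22×22.6) = 0.002011 K/W
R_gypsum plaster = L/(kA) = 0.215/(0.219×22.6) = 0.04344 K/W
R_dense concrete = L/(kA) = 0.15/(1.4×22.6) = 0.004741 K/W
R_outer film = 1/(h_o·A) = 1/(22×22.6) = 0.002011 K/W
Sum of the known resistances R_other = 0.0522 K/W
Required total resistance R_tot = ΔT/Q_allow = 30/299 = 0.1003 K/W
R_phenolic foam = R_tot − R_other = 0.04813 K/W
L = R·k·A = 0.04813×0.0241×22.6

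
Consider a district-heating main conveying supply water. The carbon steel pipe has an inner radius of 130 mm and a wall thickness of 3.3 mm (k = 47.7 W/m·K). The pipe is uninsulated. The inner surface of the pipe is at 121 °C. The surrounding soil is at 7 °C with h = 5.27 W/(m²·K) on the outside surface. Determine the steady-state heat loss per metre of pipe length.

Per-layer cylindrical resistances, series-summed:
R_carbon steel pipe wall = ln(133.3/130)/(2π×47.7×1) = 8.364×10^-5 K/W
R_outer film = 1/(h_o·2πr_oL) = 1/(5.27×2π×0.1333×1) = 0.2266 K/W
R_total = 0.2266 K/W
Q = ΔT/R_total = 114/0.2266

q′ ≈ 503 W/m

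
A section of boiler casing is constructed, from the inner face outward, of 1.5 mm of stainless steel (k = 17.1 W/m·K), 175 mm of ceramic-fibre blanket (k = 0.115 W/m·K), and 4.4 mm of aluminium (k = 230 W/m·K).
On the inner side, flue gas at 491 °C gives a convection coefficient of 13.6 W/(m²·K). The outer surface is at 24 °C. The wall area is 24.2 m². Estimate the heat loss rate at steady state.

Q ≈ 7080 W

Series thermal resistances:
R_inner film = 1/(h_i·A) = 1/(13.6×24.2) = 0.003038 K/W
R_stainless steel = L/(kA) = 0.0015/(17.1×24.2) = 3.625×10^-6 K/W
R_ceramic-fibre blanket = L/(kA) = 0.175/(0.115×24.2) = 0.06288 K/W
R_aluminium = L/(kA) = 0.0044/(230×24.2) = 7.905×10^-7 K/W
R_total = 0.06592 K/W
Q = ΔT / R_total = 467 / 0.06592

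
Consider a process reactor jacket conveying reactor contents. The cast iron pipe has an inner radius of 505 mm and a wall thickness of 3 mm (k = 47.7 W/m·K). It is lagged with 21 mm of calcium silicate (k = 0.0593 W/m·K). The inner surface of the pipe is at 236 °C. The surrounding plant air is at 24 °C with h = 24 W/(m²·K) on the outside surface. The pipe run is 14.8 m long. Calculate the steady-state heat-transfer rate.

Q ≈ 25900 W

Cylindrical conduction, so R = ln(r₂/r₁)/(2πkL) per layer, in series:
R_cast iron pipe wall = ln(508/505)/(2π×47.7×14.8) = 1.335×10^-6 K/W
R_calcium silicate = ln(529/508)/(2π×0.0593×14.8) = 0.007346 K/W
R_outer film = 1/(h_o·2πr_oL) = 1/(24×2π×0.529×14.8) = 8.47×10^-4 K/W
R_total = 0.008194 K/W
Q = ΔT/R_total = 212/0.008194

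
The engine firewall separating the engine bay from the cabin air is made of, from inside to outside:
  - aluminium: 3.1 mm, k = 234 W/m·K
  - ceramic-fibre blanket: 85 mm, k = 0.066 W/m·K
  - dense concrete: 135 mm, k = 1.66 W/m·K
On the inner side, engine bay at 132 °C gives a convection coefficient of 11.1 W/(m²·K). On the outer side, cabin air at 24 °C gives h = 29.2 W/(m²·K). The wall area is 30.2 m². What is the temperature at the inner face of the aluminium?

T ≈ 125 °C

Treating each layer as a thermal resistance in series:
R_inner film = 1/(h_i·A) = 1/(11.1×30.2) = 0.002983 K/W
R_aluminium = L/(kA) = 0.0031/(234×30.2) = 4.387×10^-7 K/W
R_ceramic-fibre blanket = L/(kA) = 0.085/(0.066×30.2) = 0.04264 K/W
R_dense concrete = L/(kA) = 0.135/(1.66×30.2) = 0.002693 K/W
R_outer film = 1/(h_o·A) = 1/(29.2×30.2) = 0.001134 K/W
R_total = 0.04946 K/W;  Q = ΔT/R_total = 108/0.04946 = 2184 W
T_interface = T_inner − Q·ΣR(inner→interface) = 132 − 2180×0.002983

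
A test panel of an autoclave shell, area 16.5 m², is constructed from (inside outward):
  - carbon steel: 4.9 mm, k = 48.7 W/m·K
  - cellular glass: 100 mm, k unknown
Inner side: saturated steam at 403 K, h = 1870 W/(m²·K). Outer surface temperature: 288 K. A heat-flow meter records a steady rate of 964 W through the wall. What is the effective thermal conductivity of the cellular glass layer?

k ≈ 0.0508 W/(m·K)

Treating each layer as a thermal resistance in series:
R_inner film = 1/(h_i·A) = 1/(1870×16.5) = 3.241×10^-5 K/W
R_carbon steel = L/(kA) = 0.0049/(48.7×16.5) = 6.098×10^-6 K/W
Sum of known resistances R_other = 3.851×10^-5 K/W
Total R = ΔT/Q = 115/964 = 0.1193 K/W
R_cellular glass = R_total − R_other = 0.1193 K/W
k = L/(R·A) = 0.1/(0.1193×16.5)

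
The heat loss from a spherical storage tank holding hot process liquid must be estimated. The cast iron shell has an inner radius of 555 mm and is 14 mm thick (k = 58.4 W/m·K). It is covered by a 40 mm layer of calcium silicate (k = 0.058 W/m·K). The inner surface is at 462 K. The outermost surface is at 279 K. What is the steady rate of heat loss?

Spherical conduction: R = (1/r_in − 1/r_out)/(4πk) per layer; series-sum.
R_cast iron shell = (1/0.555 − 1/0.569)/(4π×58.4) = 6.041×10^-5 K/W
R_calcium silicate = (1/0.569 − 1/0.609)/(4π×0.058) = 0.1584 K/W
R_total = 0.1584 K/W
Q = ΔT/R_total = 183/0.1584

Q ≈ 1160 W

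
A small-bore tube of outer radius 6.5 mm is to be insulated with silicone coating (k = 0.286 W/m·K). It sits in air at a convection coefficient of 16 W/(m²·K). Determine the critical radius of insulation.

r_cr ≈ 17.9 mm

For a cylinder r_cr = k/h = 0.286/16
r_cr = 17.9 mm; since the bare radius (6.5 mm) is below r_cr, adding a thin layer of insulation will *increase* heat loss.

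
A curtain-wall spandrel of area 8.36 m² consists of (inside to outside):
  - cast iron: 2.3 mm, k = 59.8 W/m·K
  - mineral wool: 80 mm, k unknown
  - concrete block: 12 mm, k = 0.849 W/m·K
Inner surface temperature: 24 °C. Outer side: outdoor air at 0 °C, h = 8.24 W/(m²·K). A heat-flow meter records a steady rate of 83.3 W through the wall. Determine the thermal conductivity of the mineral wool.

Series thermal resistances:
R_cast iron = L/(kA) = 0.0023/(59.8×8.36) = 4.601×10^-6 K/W
R_concrete block = L/(kA) = 0.012/(0.849×8.36) = 0.001691 K/W
R_outer film = 1/(h_o·A) = 1/(8.24×8.36) = 0.01452 K/W
Sum of known resistances R_other = 0.01621 K/W
Total R = ΔT/Q = 24/83.3 = 0.2881 K/W
R_mineral wool = R_total − R_other = 0.2719 K/W
k = L/(R·A) = 0.08/(0.2719×8.36)

k ≈ 0.0352 W/(m·K)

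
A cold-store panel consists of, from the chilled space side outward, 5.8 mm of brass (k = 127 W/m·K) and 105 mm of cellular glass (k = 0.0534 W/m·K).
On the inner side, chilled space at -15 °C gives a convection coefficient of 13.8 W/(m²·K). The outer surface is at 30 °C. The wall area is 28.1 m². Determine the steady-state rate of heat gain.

Thermal resistances in series:
R_inner film = 1/(h_i·A) = 1/(13.8×28.1) = 0.002579 K/W
R_brass = L/(kA) = 0.0058/(127×28.1) = 1.625×10^-6 K/W
R_cellular glass = L/(kA) = 0.105/(0.0534×28.1) = 0.06997 K/W
R_total = 0.07256 K/W
Q = ΔT / R_total = 45 / 0.07256

Q ≈ 620 W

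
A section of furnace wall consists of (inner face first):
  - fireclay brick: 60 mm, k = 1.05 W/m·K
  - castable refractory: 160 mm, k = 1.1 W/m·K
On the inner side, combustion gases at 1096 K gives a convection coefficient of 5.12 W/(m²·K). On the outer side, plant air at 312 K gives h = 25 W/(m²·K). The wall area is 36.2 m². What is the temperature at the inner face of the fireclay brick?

Thermal resistances in series:
R_inner film = 1/(h_i·A) = 1/(5.12×36.2) = 0.005395 K/W
R_fireclay brick = L/(kA) = 0.06/(1.05×36.2) = 0.001579 K/W
R_castable refractory = L/(kA) = 0.16/(1.1×36.2) = 0.004018 K/W
R_outer film = 1/(h_o·A) = 1/(25×36.2) = 0.001105 K/W
R_total = 0.0121 K/W;  Q = ΔT/R_total = 784/0.0121 = 64810 W
T_interface = T_inner − Q·ΣR(inner→interface) = 1096 − 64800×0.005395

T ≈ 746 K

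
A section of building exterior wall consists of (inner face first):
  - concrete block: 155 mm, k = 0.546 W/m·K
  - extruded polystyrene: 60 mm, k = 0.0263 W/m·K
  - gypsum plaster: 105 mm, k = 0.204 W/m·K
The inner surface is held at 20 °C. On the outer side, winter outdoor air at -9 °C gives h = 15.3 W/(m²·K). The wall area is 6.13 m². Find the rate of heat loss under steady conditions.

Q ≈ 56.5 W

Model the wall as resistances in series:
R_concrete block = L/(kA) = 0.155/(0.546×6.13) = 0.04631 K/W
R_extruded polystyrene = L/(kA) = 0.06/(0.0263×6.13) = 0.3722 K/W
R_gypsum plaster = L/(kA) = 0.105/(0.204×6.13) = 0.08397 K/W
R_outer film = 1/(h_o·A) = 1/(15.3×6.13) = 0.01066 K/W
R_total = 0.5131 K/W
Q = ΔT / R_total = 29 / 0.5131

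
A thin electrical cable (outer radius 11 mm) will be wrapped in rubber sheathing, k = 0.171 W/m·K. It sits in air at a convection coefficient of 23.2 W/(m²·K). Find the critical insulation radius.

r_cr ≈ 7.37 mm

For a cylinder r_cr = k/h = 0.171/23.2
r_cr = 7.37 mm; since the bare radius (11 mm) is above r_cr, any added insulation will reduce heat loss.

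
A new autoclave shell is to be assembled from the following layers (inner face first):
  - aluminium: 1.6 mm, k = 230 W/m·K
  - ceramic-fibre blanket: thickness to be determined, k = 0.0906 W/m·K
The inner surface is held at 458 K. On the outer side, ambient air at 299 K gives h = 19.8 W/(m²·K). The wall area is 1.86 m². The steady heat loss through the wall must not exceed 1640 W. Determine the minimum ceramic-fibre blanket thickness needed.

Model the wall as resistances in series:
R_aluminium = L/(kA) = 0.0016/(230×1.86) = 3.74×10^-6 K/W
R_outer film = 1/(h_o·A) = 1/(19.8×1.86) = 0.02715 K/W
Sum of the known resistances R_other = 0.02716 K/W
Required total resistance R_tot = ΔT/Q_allow = 159/1640 = 0.09695 K/W
R_ceramic-fibre blanket = R_tot − R_other = 0.06979 K/W
L = R·k·A = 0.06979×0.0906×1.86

L ≈ 11.8 mm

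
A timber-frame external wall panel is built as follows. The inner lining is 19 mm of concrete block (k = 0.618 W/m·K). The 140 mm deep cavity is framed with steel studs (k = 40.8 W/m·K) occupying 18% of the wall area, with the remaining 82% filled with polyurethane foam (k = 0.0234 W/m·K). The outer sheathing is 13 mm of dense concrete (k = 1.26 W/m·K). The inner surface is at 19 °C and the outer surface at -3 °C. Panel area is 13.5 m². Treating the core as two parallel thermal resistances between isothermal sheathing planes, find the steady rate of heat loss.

Sheathing layers in series; stud and cavity paths in parallel between them.
R_inner = 0.019/(0.618×13.5) = 0.002277 K/W
R_stud  = 0.14/(40.8×0.18×13.5) = 0.001412 K/W
R_cav   = 0.14/(0.0234×0.82×13.5) = 0.5405 K/W
1/R_core = 1/R_stud + 1/R_cav → R_core = 0.001408 K/W
R_outer = 0.013/(1.26×13.5) = 7.643×10^-4 K/W
R_total = 0.00445 K/W
Q = ΔT/R_total = 22/0.00445

Q ≈ 4940 W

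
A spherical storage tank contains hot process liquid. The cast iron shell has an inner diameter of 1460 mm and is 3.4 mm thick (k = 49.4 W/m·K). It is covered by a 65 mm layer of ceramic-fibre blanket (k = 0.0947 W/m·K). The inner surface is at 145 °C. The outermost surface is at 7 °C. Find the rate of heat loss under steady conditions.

Radial (spherical) resistances in series:
R_cast iron shell = (1/0.73 − 1/0.7334)/(4π×49.4) = 1.023×10^-5 K/W
R_ceramic-fibre blanket = (1/0.7334 − 1/0.7984)/(4π×0.0947) = 0.09328 K/W
R_total = 0.09329 K/W
Q = ΔT/R_total = 138/0.09329

Q ≈ 1480 W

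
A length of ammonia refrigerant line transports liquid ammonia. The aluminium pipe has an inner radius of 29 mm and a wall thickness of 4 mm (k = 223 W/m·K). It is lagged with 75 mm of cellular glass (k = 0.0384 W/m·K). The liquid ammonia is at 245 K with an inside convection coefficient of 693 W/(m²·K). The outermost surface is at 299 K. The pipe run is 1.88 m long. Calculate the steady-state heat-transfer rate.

Per-layer cylindrical resistances, series-summed:
R_inner film = 1/(h_i·2πr₁L) = 1/(693×2π×0.029×1.88) = 0.004212 K/W
R_aluminium pipe wall = ln(33/29)/(2π×223×1.88) = 4.905×10^-5 K/W
R_cellular glass = ln(108/33)/(2π×0.0384×1.88) = 2.614 K/W
R_total = 2.618 K/W
Q = ΔT/R_total = 54/2.618

Q ≈ 20.6 W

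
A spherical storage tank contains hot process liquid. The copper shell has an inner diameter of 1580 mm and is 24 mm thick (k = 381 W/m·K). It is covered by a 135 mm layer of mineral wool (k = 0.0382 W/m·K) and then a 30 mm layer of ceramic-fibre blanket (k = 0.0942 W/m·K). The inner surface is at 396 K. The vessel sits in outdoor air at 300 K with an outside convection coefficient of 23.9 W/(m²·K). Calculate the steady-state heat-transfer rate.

Q ≈ 243 W

Spherical conduction: R = (1/r_in − 1/r_out)/(4πk) per layer; series-sum.
R_copper shell = (1/0.79 − 1/0.814)/(4π×381) = 7.795×10^-6 K/W
R_mineral wool = (1/0.814 − 1/0.949)/(4π×0.0382) = 0.3641 K/W
R_ceramic-fibre blanket = (1/0.949 − 1/0.979)/(4π×0.0942) = 0.02728 K/W
R_outer film = 1/(h·4πr_o²) = 1/(23.9×4π×0.979²) = 0.003474 K/W
R_total = 0.3948 K/W
Q = ΔT/R_total = 96/0.3948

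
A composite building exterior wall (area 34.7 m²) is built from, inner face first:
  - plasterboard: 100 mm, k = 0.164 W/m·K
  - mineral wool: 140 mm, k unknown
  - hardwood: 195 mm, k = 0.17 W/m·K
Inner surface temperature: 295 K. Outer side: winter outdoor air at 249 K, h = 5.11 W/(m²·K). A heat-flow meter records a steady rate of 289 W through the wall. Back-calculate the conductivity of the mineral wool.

Thermal resistances in series:
R_plasterboard = L/(kA) = 0.1/(0.164×34.7) = 0.01757 K/W
R_hardwood = L/(kA) = 0.195/(0.17×34.7) = 0.03306 K/W
R_outer film = 1/(h_o·A) = 1/(5.11×34.7) = 0.00564 K/W
Sum of known resistances R_other = 0.05627 K/W
Total R = ΔT/Q = 46/289 = 0.1592 K/W
R_mineral wool = R_total − R_other = 0.1029 K/W
k = L/(R·A) = 0.14/(0.1029×34.7)

k ≈ 0.0392 W/(m·K)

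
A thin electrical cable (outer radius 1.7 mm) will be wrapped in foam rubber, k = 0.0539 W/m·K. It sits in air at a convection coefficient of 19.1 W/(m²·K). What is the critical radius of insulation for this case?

For a cylinder r_cr = k/h = 0.0539/19.1
r_cr = 2.82 mm; since the bare radius (1.7 mm) is below r_cr, adding a thin layer of insulation will *increase* heat loss.

r_cr ≈ 2.82 mm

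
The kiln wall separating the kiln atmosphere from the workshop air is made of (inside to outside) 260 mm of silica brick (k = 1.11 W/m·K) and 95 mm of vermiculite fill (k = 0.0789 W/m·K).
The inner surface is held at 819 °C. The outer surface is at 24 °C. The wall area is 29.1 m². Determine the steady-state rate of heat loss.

Model the wall as resistances in series:
R_silica brick = L/(kA) = 0.26/(1.11×29.1) = 0.008049 K/W
R_vermiculite fill = L/(kA) = 0.095/(0.0789×29.1) = 0.04138 K/W
R_total = 0.04943 K/W
Q = ΔT / R_total = 795 / 0.04943

Q ≈ 16100 W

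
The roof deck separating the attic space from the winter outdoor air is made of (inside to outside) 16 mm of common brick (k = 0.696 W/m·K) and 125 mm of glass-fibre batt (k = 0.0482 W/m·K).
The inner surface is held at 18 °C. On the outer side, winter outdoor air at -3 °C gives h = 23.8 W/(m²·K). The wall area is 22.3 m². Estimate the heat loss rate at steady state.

Q ≈ 176 W

Series thermal resistances:
R_common brick = L/(kA) = 0.016/(0.696×22.3) = 0.001031 K/W
R_glass-fibre batt = L/(kA) = 0.125/(0.0482×22.3) = 0.1163 K/W
R_outer film = 1/(h_o·A) = 1/(23.8×22.3) = 0.001884 K/W
R_total = 0.1192 K/W
Q = ΔT / R_total = 21 / 0.1192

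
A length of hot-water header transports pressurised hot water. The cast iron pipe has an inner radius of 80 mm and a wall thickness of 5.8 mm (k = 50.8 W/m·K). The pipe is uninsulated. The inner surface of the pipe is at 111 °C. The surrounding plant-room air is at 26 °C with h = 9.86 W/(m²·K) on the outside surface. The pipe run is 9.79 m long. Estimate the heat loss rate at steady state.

Q ≈ 4420 W

Treating each annulus and film as a series resistance:
R_cast iron pipe wall = ln(85.8/80)/(2π×50.8×9.79) = 2.24×10^-5 K/W
R_outer film = 1/(h_o·2πr_oL) = 1/(9.86×2π×0.0858×9.79) = 0.01922 K/W
R_total = 0.01924 K/W
Q = ΔT/R_total = 85/0.01924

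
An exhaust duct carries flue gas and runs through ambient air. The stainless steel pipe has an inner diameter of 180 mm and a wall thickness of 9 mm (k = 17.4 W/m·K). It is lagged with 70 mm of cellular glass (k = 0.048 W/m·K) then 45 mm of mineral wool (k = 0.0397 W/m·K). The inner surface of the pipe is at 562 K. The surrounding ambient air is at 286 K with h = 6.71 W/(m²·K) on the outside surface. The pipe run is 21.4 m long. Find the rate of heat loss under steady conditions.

Per-layer cylindrical resistances, series-summed:
R_stainless steel pipe wall = ln(99/90)/(2π×17.4×21.4) = 4.074×10^-5 K/W
R_cellular glass = ln(169/99)/(2π×0.048×21.4) = 0.08286 K/W
R_mineral wool = ln(214/169)/(2π×0.0397×21.4) = 0.04423 K/W
R_outer film = 1/(h_o·2πr_oL) = 1/(6.71×2π×0.214×21.4) = 0.005179 K/W
R_total = 0.1323 K/W
Q = ΔT/R_total = 276/0.1323

Q ≈ 2090 W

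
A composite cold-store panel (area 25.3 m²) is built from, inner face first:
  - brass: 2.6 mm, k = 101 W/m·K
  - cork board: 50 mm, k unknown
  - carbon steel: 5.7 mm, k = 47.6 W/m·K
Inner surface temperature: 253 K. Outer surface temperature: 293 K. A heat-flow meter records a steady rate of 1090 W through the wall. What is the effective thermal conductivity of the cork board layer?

Series thermal resistances:
R_brass = L/(kA) = 0.0026/(101×25.3) = 1.017×10^-6 K/W
R_carbon steel = L/(kA) = 0.0057/(47.6×25.3) = 4.733×10^-6 K/W
Sum of known resistances R_other = 5.751×10^-6 K/W
Total R = ΔT/Q = 40/1090 = 0.0367 K/W
R_cork board = R_total − R_other = 0.03669 K/W
k = L/(R·A) = 0.05/(0.03669×25.3)

k ≈ 0.0539 W/(m·K)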